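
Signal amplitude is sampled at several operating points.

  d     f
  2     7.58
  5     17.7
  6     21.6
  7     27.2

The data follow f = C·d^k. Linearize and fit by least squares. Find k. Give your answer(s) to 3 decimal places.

Linearized form: ln f = k·ln d + ln C. From the 4 transformed points,
Σln d = 6.0403, Σ(ln d)² = 10.0677, Σln f = 11.2750, Σln d·ln f = 17.9621.
Equations: 10.0677·k + 6.0403·ln C = 17.9621;  6.0403·k + 4·ln C = 11.2750.
Solving (det = 3.7862): k = 0.98901, ln C = 1.32527.

k = 0.989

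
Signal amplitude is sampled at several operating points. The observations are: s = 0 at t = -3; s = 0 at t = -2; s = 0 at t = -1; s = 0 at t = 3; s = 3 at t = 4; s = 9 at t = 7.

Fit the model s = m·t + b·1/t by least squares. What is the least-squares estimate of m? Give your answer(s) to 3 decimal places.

Setting ∂/∂m … = 0 gives: 88·m + 6·b = 75;  6·m + (10973/7056)·b = 57/28.
(Σt·t = 88, Σt·1/t = 6, Σ1/t·1/t = 10973/7056, Σt·s = 75, Σ1/t·s = 57/28.)
Determinant 88·(10973/7056) − 6² = 88951/882.
m = (75·(10973/7056) − 6·(57/28))/(88951/882) = 736791/711608; b = (88·(57/28) − 6·75)/(88951/882) = -238896/88951.

m = 1.035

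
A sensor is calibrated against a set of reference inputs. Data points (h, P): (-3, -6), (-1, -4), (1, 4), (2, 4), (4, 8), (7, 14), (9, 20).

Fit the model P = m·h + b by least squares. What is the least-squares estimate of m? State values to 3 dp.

m = 2.151

Entries of MᵀM: Σh·h = 161, Σh = 19, Σ1 = 7.
For MᵀP: Σh·P = 344, ΣP = 40.
So MᵀM·[m, b]ᵀ = MᵀP: [[161, 19]; [19, 7]]·[m, b]ᵀ = [344, 40]ᵀ.
det = 161·7 − 19² = 766.
m = (344·7 − 19·40)/766 = 824/383; b = (161·40 − 19·344)/766 = -48/383.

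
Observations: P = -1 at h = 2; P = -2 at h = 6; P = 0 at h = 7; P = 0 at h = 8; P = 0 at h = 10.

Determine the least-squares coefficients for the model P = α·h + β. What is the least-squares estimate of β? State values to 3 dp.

β = -1.688

With design matrix M, MᵀM = [[253, 33]; [33, 5]] and MᵀP = [-14, -3]ᵀ.
Eliminating β: 5·(row 1) − 33·(row 2) gives 176·α = 5·(-14) − 33·(-3) = 29, so α = 29/176.
Then β = ((-3) − 33·(29/176))/5 = -27/16.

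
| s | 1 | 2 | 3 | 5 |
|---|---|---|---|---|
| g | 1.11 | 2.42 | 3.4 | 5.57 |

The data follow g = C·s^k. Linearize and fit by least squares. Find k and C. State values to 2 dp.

k = 1.00, C = 1.15

Taking logs, ln g = k·ln s + ln C, so regress ln g on ln s.
AᵀA = [[4.2777, 3.4012]; [3.4012, 4]], rhs = [4.7211, 3.9293]ᵀ  (here Σln s = 3.4012, Σ(ln s)² = 4.2777, Σln g = 3.9293, Σln s·ln g = 4.7211).
Solving (det = 5.5426): k = 0.99592, ln C = 0.13550, so C = exp(0.13550) = 1.14511.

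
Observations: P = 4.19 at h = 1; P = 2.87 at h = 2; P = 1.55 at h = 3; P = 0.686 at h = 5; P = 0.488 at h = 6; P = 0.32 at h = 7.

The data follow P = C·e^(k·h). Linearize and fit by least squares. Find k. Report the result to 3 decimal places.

k = -0.431

With ln Pᵢ as the transformed response and hᵢ as the regressor:
AᵀA = [[124.0000, 24.0000]; [24.0000, 6]], rhs = [-9.3090, 0.6915]ᵀ  (here Σh = 24.0000, Σ(h)² = 124.0000, Σln P = 0.6915, Σh·ln P = -9.3090).
Slope k = (n·Σh·ln P − Σh·Σln P)/(n·Σ(h)² − (Σh)²) = (6·-9.3090 − 24.0000·0.6915)/168.0000 = -0.43125; ln C = (Σln P − k·Σh)/n = 1.84026.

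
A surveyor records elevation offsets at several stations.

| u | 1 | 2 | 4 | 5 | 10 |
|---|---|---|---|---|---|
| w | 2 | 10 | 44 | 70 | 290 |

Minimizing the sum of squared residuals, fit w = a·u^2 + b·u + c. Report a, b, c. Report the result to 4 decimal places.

Sums needed: Σu^2·u^2 = 10898, Σu^2·u = 1198, Σu^2 = 146, Σu·u = 146, Σu = 22, Σ1 = 5.
For Aᵀw: Σu^2·w = 31496, Σu·w = 3448, Σw = 416.
Normal equations: [[10898, 1198, 146]; [1198, 146, 22]; [146, 22, 5]]·[a, b, c]ᵀ = [31496, 3448, 416]ᵀ.
Inverting the 3×3 Gram matrix, [a, b, c]ᵀ = [3, -1, 0]ᵀ.

a = 3.0000, b = -1.0000, c = 0.0000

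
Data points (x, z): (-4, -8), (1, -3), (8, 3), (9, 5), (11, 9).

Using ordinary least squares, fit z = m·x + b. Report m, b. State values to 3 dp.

m = 1.057, b = -4.085

Compute the Gram sums: Σx·x = 283, Σx = 25, Σ1 = 5.
Right-hand side: Σx·z = 197, Σz = 6.
Normal equations: [[283, 25]; [25, 5]]·[m, b]ᵀ = [197, 6]ᵀ.
Eliminating b: 5·(row 1) − 25·(row 2) gives 790·m = 5·197 − 25·6 = 835, so m = 167/158.
Then b = (6 − 25·(167/158))/5 = -3227/790.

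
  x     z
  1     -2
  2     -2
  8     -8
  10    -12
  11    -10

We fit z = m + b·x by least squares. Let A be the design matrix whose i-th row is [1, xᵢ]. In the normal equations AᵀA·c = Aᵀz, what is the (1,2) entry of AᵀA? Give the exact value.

32

Row 1 ↔ basis 1, column 2 ↔ basis x, so (AᵀA)_{1,2} = Σᵢ x = (1)·(1) + (1)·(2) + (1)·(8) + (1)·(10) + (1)·(11) = 32.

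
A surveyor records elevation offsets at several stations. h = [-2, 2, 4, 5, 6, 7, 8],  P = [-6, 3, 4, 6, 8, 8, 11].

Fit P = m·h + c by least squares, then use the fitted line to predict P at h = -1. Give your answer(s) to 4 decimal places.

P̂ = -3.5391

Compute the Gram sums: Σh·h = 198, Σh = 30, Σ1 = 7.
Right-hand side: Σh·P = 256, ΣP = 34.
Normal equations: [[198, 30]; [30, 7]]·[m, c]ᵀ = [256, 34]ᵀ.
Eliminating c: 7·(row 1) − 30·(row 2) gives 486·m = 7·256 − 30·34 = 772, so m = 386/243.
Then c = (34 − 30·(386/243))/7 = -158/81.
At h = -1: P̂ = (386/243)·(-1) + (-158/81)·(1) = -860/243.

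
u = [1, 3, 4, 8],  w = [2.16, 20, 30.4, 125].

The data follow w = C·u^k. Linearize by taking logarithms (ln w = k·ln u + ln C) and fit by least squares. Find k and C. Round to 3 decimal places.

Linearized form: ln w = k·ln u + ln C. From the 4 transformed points,
AᵀA = [[7.4528, 4.5643]; [4.5643, 4]], rhs = [18.0648, 12.0086]ᵀ  (here Σln u = 4.5643, Σ(ln u)² = 7.4528, Σln w = 12.0086, Σln u·ln w = 18.0648).
Δ = 7.4528·4 − (4.5643)² = 8.9781; k = (18.0648·4 − 4.5643·12.0086)/8.9781 = 1.94336, ln C = (7.4528·12.0086 − 4.5643·18.0648)/8.9781 = 0.78460, so C = exp(0.78460) = 2.19154.

k = 1.943, C = 2.192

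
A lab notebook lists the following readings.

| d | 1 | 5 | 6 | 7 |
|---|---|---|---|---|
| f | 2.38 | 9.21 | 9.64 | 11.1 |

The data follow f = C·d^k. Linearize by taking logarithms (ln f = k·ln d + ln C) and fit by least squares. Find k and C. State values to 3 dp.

k = 0.797, C = 2.399

Taking logs, ln f = k·ln d + ln C, so regress ln f on ln d.
Over the data: Σln d = 5.3471, Σ(ln d)² = 9.5873, Σln f = 7.7603, Σln d·ln f = 12.3171.
Normal system: [[9.5873, 5.3471]; [5.3471, 4]]·[k, ln C]ᵀ = [12.3171, 7.7603]ᵀ.
Slope k = (n·Σln d·ln f − Σln d·Σln f)/(n·Σ(ln d)² − (Σln d)²) = (4·12.3171 − 5.3471·7.7603)/9.7575 = 0.79667; ln C = (Σln f − k·Σln d)/n = 0.87509, so C = exp(0.87509) = 2.39910.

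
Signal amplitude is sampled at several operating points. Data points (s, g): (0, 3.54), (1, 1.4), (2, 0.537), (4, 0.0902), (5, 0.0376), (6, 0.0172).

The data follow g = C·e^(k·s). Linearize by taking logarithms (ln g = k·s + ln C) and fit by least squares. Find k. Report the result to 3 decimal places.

k = -0.893

Let Y = ln g. Fitting Y = k·s + ln C by least squares:
Over the data: Σs = 18.0000, Σ(s)² = 82.0000, Σln g = -8.7705, Σs·ln g = -51.3108.
Normal system: [[82.0000, 18.0000]; [18.0000, 6]]·[k, ln C]ᵀ = [-51.3108, -8.7705]ᵀ.
Slope k = (n·Σs·ln g − Σs·Σln g)/(n·Σ(s)² − (Σs)²) = (6·-51.3108 − 18.0000·-8.7705)/168.0000 = -0.89283; ln C = (Σln g − k·Σs)/n = 1.21675.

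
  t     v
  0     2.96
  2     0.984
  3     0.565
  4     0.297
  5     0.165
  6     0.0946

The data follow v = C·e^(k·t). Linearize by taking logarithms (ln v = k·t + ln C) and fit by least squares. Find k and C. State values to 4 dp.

Linearized form: ln v = k·t + ln C. From the 6 transformed points,
Σt = 20.0000, Σ(t)² = 90.0000, Σln v = -4.8758, Σt·ln v = -29.7588.
Equations: 90.0000·k + 20.0000·ln C = -29.7588;  20.0000·k + 6·ln C = -4.8758.
Δ = 90.0000·6 − (20.0000)² = 140.0000; k = (-29.7588·6 − 20.0000·-4.8758)/140.0000 = -0.57883, ln C = (90.0000·-4.8758 − 20.0000·-29.7588)/140.0000 = 1.11681, so C = exp(1.11681) = 3.05509.

k = -0.5788, C = 3.0551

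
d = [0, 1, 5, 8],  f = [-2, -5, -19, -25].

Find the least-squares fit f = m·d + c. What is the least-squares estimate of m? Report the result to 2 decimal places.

m = -2.96

The normal system MᵀM·[m, c]ᵀ = Mᵀf is [[90, 14]; [14, 4]]·[m, c]ᵀ = [-300, -51]ᵀ.
det = 90·4 − 14² = 164.
m = ((-300)·4 − 14·(-51))/164 = -243/82; c = (90·(-51) − 14·(-300))/164 = -195/82.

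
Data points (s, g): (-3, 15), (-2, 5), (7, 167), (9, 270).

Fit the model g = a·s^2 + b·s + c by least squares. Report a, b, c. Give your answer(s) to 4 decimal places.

a = 2.9904, b = 3.2120, c = -1.4912

The normal system MᵀM·[a, b, c]ᵀ = Mᵀg is [[9059, 1037, 143]; [1037, 143, 11]; [143, 11, 4]]·[a, b, c]ᵀ = [30208, 3544, 457]ᵀ.
Solving the 3×3 system (Gaussian elimination) gives a = 20323/6796, b = 21829/6796, c = -5067/3398.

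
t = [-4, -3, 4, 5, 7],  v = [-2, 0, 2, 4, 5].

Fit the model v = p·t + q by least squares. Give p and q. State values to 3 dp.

The normal equations are: 115·p + 9·q = 71;  9·p + 5·q = 9.
(Σt·t = 115, Σt = 9, Σ1 = 5, Σt·v = 71, Σv = 9.)
Determinant 115·5 − 9² = 494.
p = (71·5 − 9·9)/494 = 137/247; q = (115·9 − 9·71)/494 = 198/247.

p = 0.555, q = 0.802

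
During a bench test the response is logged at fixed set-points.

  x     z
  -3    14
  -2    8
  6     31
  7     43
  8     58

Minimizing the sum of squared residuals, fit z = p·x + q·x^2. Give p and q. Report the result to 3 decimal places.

p = -1.477, q = 1.093

From the data, Σx·x = 162, Σx·x^2 = 1036, Σx^2·x^2 = 7890.
Right-hand side: Σx·z = 893, Σx^2·z = 7093.
Normal equations: [[162, 1036]; [1036, 7890]]·[p, q]ᵀ = [893, 7093]ᵀ.
Determinant 162·7890 − 1036² = 204884.
p = (893·7890 − 1036·7093)/204884 = -151289/102442; q = (162·7093 − 1036·893)/204884 = 111959/102442.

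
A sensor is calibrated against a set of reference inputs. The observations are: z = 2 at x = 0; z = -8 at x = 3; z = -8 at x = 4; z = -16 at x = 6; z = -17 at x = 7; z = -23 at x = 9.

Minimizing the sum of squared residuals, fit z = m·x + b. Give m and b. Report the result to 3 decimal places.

Setting ∂/∂m … = 0 gives: 191·m + 29·b = -478;  29·m + 6·b = -70.
Determinant 191·6 − 29² = 305.
m = ((-478)·6 − 29·(-70))/305 = -838/305; b = (191·(-70) − 29·(-478))/305 = 492/305.

m = -2.748, b = 1.613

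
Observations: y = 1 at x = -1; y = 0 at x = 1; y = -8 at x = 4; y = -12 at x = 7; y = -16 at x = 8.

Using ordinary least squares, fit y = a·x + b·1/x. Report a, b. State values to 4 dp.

Sums needed: Σx·x = 131, Σx·1/x = 5, Σ1/x·1/x = 6581/3136.
And Σx·y = -245, Σ1/x·y = -47/7.
MᵀM·[a, b]ᵀ = Mᵀy becomes [[131, 5]; [5, 6581/3136]]·[a, b]ᵀ = [-245, -47/7]ᵀ.
Determinant 131·(6581/3136) − 5² = 783711/3136.
a = ((-245)·(6581/3136) − 5·(-47/7))/(783711/3136) = -16205/8427; b = (131·(-47/7) − 5·(-245))/(783711/3136) = 11648/8427.

a = -1.9230, b = 1.3822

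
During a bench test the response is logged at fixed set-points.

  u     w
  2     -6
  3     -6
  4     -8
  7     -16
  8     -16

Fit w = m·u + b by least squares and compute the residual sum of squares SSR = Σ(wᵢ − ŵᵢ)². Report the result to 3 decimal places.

From the data, Σu·u = 142, Σu = 24, Σ1 = 5.
And Σu·w = -302, Σw = -52.
Normal equations: [[142, 24]; [24, 5]]·[m, b]ᵀ = [-302, -52]ᵀ.
Δ = 142·5 − 24² = 134.
m = ((-302)·5 − 24·(-52))/134 = -131/67; b = (142·(-52) − 24·(-302))/134 = -68/67.
Residuals: -72/67, 59/67, 56/67, -87/67, 44/67; SSR = 318/67.

SSR = 4.746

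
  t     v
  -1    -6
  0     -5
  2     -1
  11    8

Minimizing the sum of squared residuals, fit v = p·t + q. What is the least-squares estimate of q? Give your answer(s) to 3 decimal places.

q = -4.467

Forming MᵀM = [[126, 12]; [12, 4]] and Mᵀv = [92, -4]ᵀ gives MᵀM·[p, q]ᵀ = Mᵀv.
Eliminating q: 4·(row 1) − 12·(row 2) gives 360·p = 4·92 − 12·(-4) = 416, so p = 52/45.
Then q = ((-4) − 12·(52/45))/4 = -67/15.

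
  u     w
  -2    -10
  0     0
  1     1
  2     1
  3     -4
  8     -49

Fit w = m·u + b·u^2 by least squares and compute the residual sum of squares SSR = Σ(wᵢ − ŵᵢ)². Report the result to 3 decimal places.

SSR = 3.725

Normal-equation sums: Σu·u = 82, Σu·u^2 = 540, Σu^2·u^2 = 4210.
Right-hand side: Σu·w = -381, Σu^2·w = -3207.
MᵀM·[m, b]ᵀ = Mᵀw becomes [[82, 540]; [540, 4210]]·[m, b]ᵀ = [-381, -3207]ᵀ.
Eliminating b: 4210·(row 1) − 540·(row 2) gives 53620·m = 4210·(-381) − 540·(-3207) = 127770, so m = 12777/5362.
Then b = ((-3207) − 540·(12777/5362))/4210 = -28617/26810.
Residuals: -12931/13405, 0, -4229/13405, 6754/13405, -2953/1915, 3359/13405; SSR = 49928/13405.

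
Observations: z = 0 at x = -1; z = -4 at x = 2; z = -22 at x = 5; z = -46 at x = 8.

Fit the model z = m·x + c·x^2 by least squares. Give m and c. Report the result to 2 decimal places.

m = -1.38, c = -0.55

Forming MᵀM = [[94, 644]; [644, 4738]] and Mᵀz = [-486, -3510]ᵀ gives MᵀM·[m, c]ᵀ = Mᵀz.
Eliminating c: 4738·(row 1) − 644·(row 2) gives 30636·m = 4738·(-486) − 644·(-3510) = -42228, so m = -51/37.
Then c = ((-3510) − 644·(-51/37))/4738 = -471/851.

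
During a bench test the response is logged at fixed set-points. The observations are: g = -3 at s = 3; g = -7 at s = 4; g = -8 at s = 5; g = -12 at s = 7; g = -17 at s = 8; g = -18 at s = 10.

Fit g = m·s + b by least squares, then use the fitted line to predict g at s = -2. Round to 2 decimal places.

ĝ = 7.02

Sums needed: Σs·s = 263, Σs = 37, Σ1 = 6.
For Xᵀg: Σs·g = -477, Σg = -65.
Normal equations: [[263, 37]; [37, 6]]·[m, b]ᵀ = [-477, -65]ᵀ.
Determinant 263·6 − 37² = 209.
m = ((-477)·6 − 37·(-65))/209 = -457/209; b = (263·(-65) − 37·(-477))/209 = 554/209.
At s = -2: ĝ = (-457/209)·(-2) + (554/209)·(1) = 1468/209.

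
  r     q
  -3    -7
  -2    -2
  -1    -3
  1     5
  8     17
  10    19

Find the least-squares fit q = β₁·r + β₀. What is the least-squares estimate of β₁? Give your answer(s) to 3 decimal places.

β₁ = 1.964

MᵀM·[β₁, β₀]ᵀ = Mᵀq reads: 179·β₁ + 13·β₀ = 359;  13·β₁ + 6·β₀ = 29.
(Σr·r = 179, Σr = 13, Σ1 = 6, Σr·q = 359, Σq = 29.)
Eliminating β₀: 6·(row 1) − 13·(row 2) gives 905·β₁ = 6·359 − 13·29 = 1777, so β₁ = 1777/905.
Then β₀ = (29 − 13·(1777/905))/6 = 524/905.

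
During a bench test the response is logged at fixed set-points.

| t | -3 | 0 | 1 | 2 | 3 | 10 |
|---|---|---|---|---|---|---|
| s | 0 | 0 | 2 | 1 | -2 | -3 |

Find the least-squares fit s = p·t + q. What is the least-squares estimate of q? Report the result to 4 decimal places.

q = 0.2988

From the data, Σt·t = 123, Σt = 13, Σ1 = 6.
For Xᵀs: Σt·s = -32, Σs = -2.
Normal equations: [[123, 13]; [13, 6]]·[p, q]ᵀ = [-32, -2]ᵀ.
Eliminating q: 6·(row 1) − 13·(row 2) gives 569·p = 6·(-32) − 13·(-2) = -166, so p = -166/569.
Then q = ((-2) − 13·(-166/569))/6 = 170/569.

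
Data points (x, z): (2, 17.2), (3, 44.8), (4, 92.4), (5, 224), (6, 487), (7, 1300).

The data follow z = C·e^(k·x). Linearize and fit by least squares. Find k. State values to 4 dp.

k = 0.8477

Taking logs, ln z = k·x + ln C, so regress ln z on x.
AᵀA = [[139.0000, 27.0000]; [27.0000, 6]], rhs = [149.5796, 29.9433]ᵀ  (here Σx = 27.0000, Σ(x)² = 139.0000, Σln z = 29.9433, Σx·ln z = 149.5796).
Slope k = (n·Σx·ln z − Σx·Σln z)/(n·Σ(x)² − (Σx)²) = (6·149.5796 − 27.0000·29.9433)/105.0000 = 0.84771; ln C = (Σln z − k·Σx)/n = 1.17587.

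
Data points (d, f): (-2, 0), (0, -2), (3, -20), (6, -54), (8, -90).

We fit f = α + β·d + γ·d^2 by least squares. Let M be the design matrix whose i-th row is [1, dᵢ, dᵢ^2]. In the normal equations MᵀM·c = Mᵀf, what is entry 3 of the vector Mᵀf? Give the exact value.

Entry 3 ↔ basis d^2, so (Mᵀf)_{3} = Σᵢ (d^2)·fᵢ = (4)·(0) + (0)·(-2) + (9)·(-20) + (36)·(-54) + (64)·(-90) = -7884.

-7884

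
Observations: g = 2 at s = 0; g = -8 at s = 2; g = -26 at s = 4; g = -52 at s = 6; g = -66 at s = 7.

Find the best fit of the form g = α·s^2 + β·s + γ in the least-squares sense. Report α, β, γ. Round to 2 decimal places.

α = -0.91, β = -3.42, γ = 2.17

From the data, Σs^2·s^2 = 3969, Σs^2·s = 631, Σs^2 = 105, Σs·s = 105, Σs = 19, Σ1 = 5.
For Aᵀg: Σs^2·g = -5554, Σs·g = -894, Σg = -150.
Solving the 3×3 system (Gaussian elimination) gives α = -1151/1261, β = -4315/1261, γ = 2738/1261.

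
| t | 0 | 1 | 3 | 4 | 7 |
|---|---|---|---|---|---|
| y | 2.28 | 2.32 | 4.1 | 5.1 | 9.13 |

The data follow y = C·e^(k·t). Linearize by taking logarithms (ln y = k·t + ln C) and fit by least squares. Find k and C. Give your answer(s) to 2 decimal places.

k = 0.21, C = 2.12

Linearized form: ln y = k·t + ln C. From the 5 transformed points,
Over the data: Σt = 15.0000, Σ(t)² = 75.0000, Σln y = 6.9175, Σt·ln y = 27.0725.
Normal system: [[75.0000, 15.0000]; [15.0000, 5]]·[k, ln C]ᵀ = [27.0725, 6.9175]ᵀ.
Δ = 75.0000·5 − (15.0000)² = 150.0000; k = (27.0725·5 − 15.0000·6.9175)/150.0000 = 0.21066, ln C = (75.0000·6.9175 − 15.0000·27.0725)/150.0000 = 0.75152, so C = exp(0.75152) = 2.12023.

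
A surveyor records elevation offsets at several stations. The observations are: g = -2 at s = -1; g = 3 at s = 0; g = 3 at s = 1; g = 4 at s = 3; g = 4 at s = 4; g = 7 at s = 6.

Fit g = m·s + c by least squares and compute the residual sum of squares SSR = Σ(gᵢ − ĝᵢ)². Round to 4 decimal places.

SSR = 9.9713

The normal equations are: 63·m + 13·c = 75;  13·m + 6·c = 19.
(Σs·s = 63, Σs = 13, Σ1 = 6, Σs·g = 75, Σg = 19.)
Δ = 63·6 − 13² = 209.
m = (75·6 − 13·19)/209 = 203/209; c = (63·19 − 13·75)/209 = 222/209.
Residuals: -23/11, 405/209, 202/209, 5/209, -18/19, 23/209; SSR = 2084/209.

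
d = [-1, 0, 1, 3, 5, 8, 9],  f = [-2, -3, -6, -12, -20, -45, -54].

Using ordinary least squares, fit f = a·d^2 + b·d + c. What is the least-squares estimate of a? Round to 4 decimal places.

With design matrix X, XᵀX = [[11365, 1393, 181]; [1393, 181, 25]; [181, 25, 7]] and Xᵀf = [-7870, -986, -142]ᵀ.
Inverting the 3×3 Gram matrix, [a, b, c]ᵀ = [-8033/16254, -19475/16254, -610/189]ᵀ.

a = -0.4942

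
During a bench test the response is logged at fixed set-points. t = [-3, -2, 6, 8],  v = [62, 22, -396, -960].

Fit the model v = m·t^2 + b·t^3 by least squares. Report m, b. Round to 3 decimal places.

m = 0.990, b = -1.999

The normal equations are: 5489·m + 40269·b = -75050;  40269·m + 309593·b = -578906.
Eliminating b: 309593·(row 1) − 40269·(row 2) gives 77763616·m = 309593·(-75050) − 40269·(-578906) = 77011064, so m = 9626383/9720452.
Then b = ((-578906) − 40269·(9626383/9720452))/309593 = -19428323/9720452.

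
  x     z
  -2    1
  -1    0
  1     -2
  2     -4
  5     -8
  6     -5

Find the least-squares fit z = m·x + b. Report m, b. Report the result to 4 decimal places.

The normal system AᵀA·[m, b]ᵀ = Aᵀz is [[71, 11]; [11, 6]]·[m, b]ᵀ = [-82, -18]ᵀ.
Eliminating b: 6·(row 1) − 11·(row 2) gives 305·m = 6·(-82) − 11·(-18) = -294, so m = -294/305.
Then b = ((-18) − 11·(-294/305))/6 = -376/305.

m = -0.9639, b = -1.2328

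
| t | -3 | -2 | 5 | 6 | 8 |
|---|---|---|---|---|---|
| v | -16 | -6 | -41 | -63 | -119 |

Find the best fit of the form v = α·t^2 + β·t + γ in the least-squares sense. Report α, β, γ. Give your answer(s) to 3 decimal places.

α = -2.068, β = 1.050, γ = 5.149

With design matrix M, MᵀM = [[6114, 818, 138]; [818, 138, 14]; [138, 14, 5]] and Mᵀv = [-11077, -1475, -245]ᵀ.
Solving the 3×3 system (Gaussian elimination) gives α = -8249/3988, β = 54439/51844, γ = 66739/12961.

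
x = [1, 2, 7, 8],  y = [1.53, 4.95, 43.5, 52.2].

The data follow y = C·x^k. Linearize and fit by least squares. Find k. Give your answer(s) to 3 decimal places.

Linearized form: ln y = k·ln x + ln C. From the 4 transformed points,
AᵀA = [[8.5911, 4.7185]; [4.7185, 4]], rhs = [16.6744, 9.7525]ᵀ  (here Σln x = 4.7185, Σ(ln x)² = 8.5911, Σln y = 9.7525, Σln x·ln y = 16.6744).
Slope k = (n·Σln x·ln y − Σln x·Σln y)/(n·Σ(ln x)² − (Σln x)²) = (4·16.6744 − 4.7185·9.7525)/12.1002 = 1.70912; ln C = (Σln y − k·Σln x)/n = 0.42201.

k = 1.709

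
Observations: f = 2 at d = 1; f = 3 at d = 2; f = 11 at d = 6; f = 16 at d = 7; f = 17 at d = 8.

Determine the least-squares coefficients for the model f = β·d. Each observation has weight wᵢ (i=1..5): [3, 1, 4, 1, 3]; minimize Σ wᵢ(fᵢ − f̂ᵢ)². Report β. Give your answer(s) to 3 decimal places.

Entries of MᵀWM: Σwᵢ·d·d = 392.
Right-hand side: Σwᵢ·d·f = 796.
Hence β = 796 / 392 ≈ 2.03061.

β = 2.031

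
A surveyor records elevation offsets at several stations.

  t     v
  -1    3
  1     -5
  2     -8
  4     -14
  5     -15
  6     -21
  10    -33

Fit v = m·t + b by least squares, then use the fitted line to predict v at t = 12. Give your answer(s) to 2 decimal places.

v̂ = -39.34

Compute the Gram sums: Σt·t = 183, Σt = 27, Σ1 = 7.
Right-hand side: Σt·v = -611, Σv = -93.
So MᵀM·[m, b]ᵀ = Mᵀv: [[183, 27]; [27, 7]]·[m, b]ᵀ = [-611, -93]ᵀ.
Δ = 183·7 − 27² = 552.
m = ((-611)·7 − 27·(-93))/552 = -883/276; b = (183·(-93) − 27·(-611))/552 = -87/92.
At t = 12: v̂ = (-883/276)·(12) + (-87/92)·(1) = -3619/92.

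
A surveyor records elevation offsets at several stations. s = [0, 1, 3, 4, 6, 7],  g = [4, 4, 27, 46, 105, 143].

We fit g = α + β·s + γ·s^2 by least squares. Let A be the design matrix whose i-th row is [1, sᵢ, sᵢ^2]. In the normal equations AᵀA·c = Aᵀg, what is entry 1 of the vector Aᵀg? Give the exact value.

Entry 1 ↔ basis 1, so (Aᵀg)_{1} = Σᵢ gᵢ = (1)·(4) + (1)·(4) + (1)·(27) + (1)·(46) + (1)·(105) + (1)·(143) = 329.

329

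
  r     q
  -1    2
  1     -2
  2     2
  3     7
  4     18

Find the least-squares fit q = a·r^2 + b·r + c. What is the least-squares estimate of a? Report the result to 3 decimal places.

Sums needed: Σr^2·r^2 = 355, Σr^2·r = 99, Σr^2 = 31, Σr·r = 31, Σr = 9, Σ1 = 5.
Right-hand side: Σr^2·q = 359, Σr·q = 93, Σq = 27.
Normal equations: [[355, 99, 31]; [99, 31, 9]; [31, 9, 5]]·[a, b, c]ᵀ = [359, 93, 27]ᵀ.
Solving the 3×3 system (Gaussian elimination) gives a = 1147/679, b = -1311/679, c = -155/97.

a = 1.689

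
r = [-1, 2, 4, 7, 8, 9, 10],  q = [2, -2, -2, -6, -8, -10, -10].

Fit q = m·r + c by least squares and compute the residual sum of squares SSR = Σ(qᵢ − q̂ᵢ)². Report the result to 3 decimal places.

SSR = 4.310

Forming MᵀM = [[315, 39]; [39, 7]] and Mᵀq = [-310, -36]ᵀ gives MᵀM·[m, c]ᵀ = Mᵀq.
det = 315·7 − 39² = 684.
m = ((-310)·7 − 39·(-36))/684 = -383/342; c = (315·(-36) − 39·(-310))/684 = 125/114.
Residuals: -37/171, -293/342, 473/342, 127/171, -47/342, -58/57, 35/342; SSR = 737/171.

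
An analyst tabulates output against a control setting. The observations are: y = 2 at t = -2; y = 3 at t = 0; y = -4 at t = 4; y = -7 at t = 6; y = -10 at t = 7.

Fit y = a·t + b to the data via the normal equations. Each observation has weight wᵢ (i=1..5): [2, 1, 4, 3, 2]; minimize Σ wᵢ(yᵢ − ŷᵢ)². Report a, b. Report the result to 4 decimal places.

a = -1.3257, b = 0.6943

The normal equations are: 278·a + 44·b = -338;  44·a + 12·b = -50.
Δ = 278·12 − 44² = 1400.
a = ((-338)·12 − 44·(-50))/1400 = -232/175; b = (278·(-50) − 44·(-338))/1400 = 243/350.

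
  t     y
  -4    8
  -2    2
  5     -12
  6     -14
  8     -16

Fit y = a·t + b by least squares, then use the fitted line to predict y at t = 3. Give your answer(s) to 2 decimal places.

ŷ = -7.21

Compute the Gram sums: Σt·t = 145, Σt = 13, Σ1 = 5.
And Σt·y = -308, Σy = -32.
AᵀA·[a, b]ᵀ = Aᵀy becomes [[145, 13]; [13, 5]]·[a, b]ᵀ = [-308, -32]ᵀ.
Eliminating b: 5·(row 1) − 13·(row 2) gives 556·a = 5·(-308) − 13·(-32) = -1124, so a = -281/139.
Then b = ((-32) − 13·(-281/139))/5 = -159/139.
At t = 3: ŷ = (-281/139)·(3) + (-159/139)·(1) = -1002/139.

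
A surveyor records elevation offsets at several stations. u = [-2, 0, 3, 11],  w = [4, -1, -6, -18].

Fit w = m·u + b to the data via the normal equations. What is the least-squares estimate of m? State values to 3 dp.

Compute the Gram sums: Σu·u = 134, Σu = 12, Σ1 = 4.
Moment sums: Σu·w = -224, Σw = -21.
XᵀX·[m, b]ᵀ = Xᵀw becomes [[134, 12]; [12, 4]]·[m, b]ᵀ = [-224, -21]ᵀ.
Determinant 134·4 − 12² = 392.
m = ((-224)·4 − 12·(-21))/392 = -23/14; b = (134·(-21) − 12·(-224))/392 = -9/28.

m = -1.643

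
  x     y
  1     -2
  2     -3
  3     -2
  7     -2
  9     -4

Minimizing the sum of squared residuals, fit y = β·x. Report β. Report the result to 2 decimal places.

MᵀM·[β]ᵀ = Mᵀy reads: 144·β = -64.
(Σx·x = 144, Σx·y = -64.)
β = (-64)/144 = -0.444444.

β = -0.44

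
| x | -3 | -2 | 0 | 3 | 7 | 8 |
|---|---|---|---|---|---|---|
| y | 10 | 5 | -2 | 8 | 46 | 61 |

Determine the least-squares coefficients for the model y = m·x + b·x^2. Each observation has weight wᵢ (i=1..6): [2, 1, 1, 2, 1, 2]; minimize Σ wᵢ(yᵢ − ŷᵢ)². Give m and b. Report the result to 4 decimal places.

The normal system AᵀWA·[m, b]ᵀ = AᵀWy is [[217, 1359]; [1359, 10933]]·[m, b]ᵀ = [1276, 10406]ᵀ.
Δ = 217·10933 − 1359² = 525580.
m = (1276·10933 − 1359·10406)/525580 = -8693/23890; b = (217·10406 − 1359·1276)/525580 = 23819/23890.

m = -0.3639, b = 0.9970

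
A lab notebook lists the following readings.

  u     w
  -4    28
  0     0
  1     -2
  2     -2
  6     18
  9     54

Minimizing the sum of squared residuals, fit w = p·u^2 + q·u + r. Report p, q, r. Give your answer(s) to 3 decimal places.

Sums needed: Σu^2·u^2 = 8130, Σu^2·u = 890, Σu^2 = 138, Σu·u = 138, Σu = 14, Σ1 = 6.
For Mᵀw: Σu^2·w = 5460, Σu·w = 476, Σw = 96.
Inverting the 3×3 Gram matrix, [p, q, r]ᵀ = [1, -3, 0]ᵀ.

p = 1.000, q = -3.000, r = 0.000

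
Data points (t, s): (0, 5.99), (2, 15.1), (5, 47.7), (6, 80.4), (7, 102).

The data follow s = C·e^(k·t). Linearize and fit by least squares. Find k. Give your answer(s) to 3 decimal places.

k = 0.410

Let Y = ln s. Fitting Y = k·t + ln C by least squares:
Σt = 20.0000, Σ(t)² = 114.0000, Σln s = 17.3817, Σt·ln s = 83.4509.
Equations: 114.0000·k + 20.0000·ln C = 83.4509;  20.0000·k + 5·ln C = 17.3817.
Δ = 114.0000·5 − (20.0000)² = 170.0000; k = (83.4509·5 − 20.0000·17.3817)/170.0000 = 0.40953, ln C = (114.0000·17.3817 − 20.0000·83.4509)/170.0000 = 1.83821.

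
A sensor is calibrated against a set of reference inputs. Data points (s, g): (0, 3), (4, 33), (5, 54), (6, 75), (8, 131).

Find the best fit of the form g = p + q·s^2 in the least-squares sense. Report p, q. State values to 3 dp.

p = 2.540, q = 2.009

Entries of MᵀM: Σ1 = 5, Σs^2 = 141, Σs^2·s^2 = 6273.
For Mᵀg: Σg = 296, Σs^2·g = 12962.
So MᵀM·[p, q]ᵀ = Mᵀg: [[5, 141]; [141, 6273]]·[p, q]ᵀ = [296, 12962]ᵀ.
Eliminating q: 6273·(row 1) − 141·(row 2) gives 11484·p = 6273·296 − 141·12962 = 29166, so p = 4861/1914.
Then q = (12962 − 141·(4861/1914))/6273 = 11537/5742.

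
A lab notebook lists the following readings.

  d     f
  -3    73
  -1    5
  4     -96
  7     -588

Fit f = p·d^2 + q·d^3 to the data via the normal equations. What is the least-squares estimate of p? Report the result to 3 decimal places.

p = 2.066

Normal-equation sums: Σd^2·d^2 = 2739, Σd^2·d^3 = 17587, Σd^3·d^3 = 122475.
Right-hand side: Σd^2·f = -29686, Σd^3·f = -209804.
Δ = 2739·122475 − 17587² = 26156456.
p = ((-29686)·122475 − 17587·(-209804))/26156456 = 27015049/13078228; q = (2739·(-209804) − 17587·(-29686))/26156456 = -26282737/13078228.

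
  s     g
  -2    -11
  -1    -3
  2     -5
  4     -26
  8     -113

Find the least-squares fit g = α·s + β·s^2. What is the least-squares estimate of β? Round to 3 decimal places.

XᵀX·[α, β]ᵀ = Xᵀg reads: 89·α + 575·β = -993;  575·α + 4385·β = -7715.
(Σs·s = 89, Σs·s^2 = 575, Σs^2·s^2 = 4385, Σs·g = -993, Σs^2·g = -7715.)
Eliminating β: 4385·(row 1) − 575·(row 2) gives 59640·α = 4385·(-993) − 575·(-7715) = 81820, so α = 4091/2982.
Then β = ((-7715) − 575·(4091/2982))/4385 = -5783/2982.

β = -1.939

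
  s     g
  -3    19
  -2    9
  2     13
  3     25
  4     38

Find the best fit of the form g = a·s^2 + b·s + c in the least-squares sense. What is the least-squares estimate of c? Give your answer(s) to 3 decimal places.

c = 3.579

Setting ∂/∂a … = 0 gives: 450·a + 64·b + 42·c = 1092;  64·a + 42·b + 4·c = 178;  42·a + 4·b + 5·c = 104.
(Σs^2·s^2 = 450, Σs^2·s = 64, Σs^2 = 42, Σs·s = 42, Σs = 4, Σ1 = 5, Σs^2·g = 1092, Σs·g = 178, Σg = 104.)
Solving the 3×3 system (Gaussian elimination) gives a = 6990/3559, b = 3219/3559, c = 12736/3559.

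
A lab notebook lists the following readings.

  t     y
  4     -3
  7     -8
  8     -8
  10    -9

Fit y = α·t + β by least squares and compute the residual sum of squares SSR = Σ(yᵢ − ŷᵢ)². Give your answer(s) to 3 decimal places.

SSR = 2.747

Compute the Gram sums: Σt·t = 229, Σt = 29, Σ1 = 4.
Right-hand side: Σt·y = -222, Σy = -28.
Eliminating β: 4·(row 1) − 29·(row 2) gives 75·α = 4·(-222) − 29·(-28) = -76, so α = -76/75.
Then β = ((-28) − 29·(-76/75))/4 = 26/75.
Residuals: 53/75, -94/75, -6/25, 59/75; SSR = 206/75.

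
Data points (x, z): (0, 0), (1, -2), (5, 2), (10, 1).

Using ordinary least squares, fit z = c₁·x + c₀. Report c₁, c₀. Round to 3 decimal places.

Entries of MᵀM: Σx·x = 126, Σx = 16, Σ1 = 4.
Right-hand side: Σx·z = 18, Σz = 1.
Eliminating c₀: 4·(row 1) − 16·(row 2) gives 248·c₁ = 4·18 − 16·1 = 56, so c₁ = 7/31.
Then c₀ = (1 − 16·(7/31))/4 = -81/124.

c₁ = 0.226, c₀ = -0.653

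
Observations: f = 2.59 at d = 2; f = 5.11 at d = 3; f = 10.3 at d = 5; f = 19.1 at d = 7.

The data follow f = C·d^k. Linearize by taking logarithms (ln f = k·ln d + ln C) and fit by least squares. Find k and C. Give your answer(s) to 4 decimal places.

k = 1.5623, C = 0.8849

Taking logs, ln f = k·ln d + ln C, so regress ln f on ln d.
Σln d = 5.3471, Σ(ln d)² = 8.0643, Σln f = 7.8647, Σln d·ln f = 11.9450.
Equations: 8.0643·k + 5.3471·ln C = 11.9450;  5.3471·k + 4·ln C = 7.8647.
Δ = 8.0643·4 − (5.3471)² = 3.6655; k = (11.9450·4 − 5.3471·7.8647)/3.6655 = 1.56228, ln C = (8.0643·7.8647 − 5.3471·11.9450)/3.6655 = -0.12225, so C = exp(-0.12225) = 0.88492.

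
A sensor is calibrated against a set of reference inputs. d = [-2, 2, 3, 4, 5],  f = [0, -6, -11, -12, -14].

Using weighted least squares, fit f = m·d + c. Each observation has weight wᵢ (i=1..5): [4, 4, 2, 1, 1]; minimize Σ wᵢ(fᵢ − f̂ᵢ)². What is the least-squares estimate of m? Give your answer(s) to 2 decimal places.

Setting ∂/∂m … = 0 gives: 91·m + 15·c = -232;  15·m + 12·c = -72.
(Σwᵢ·d·d = 91, Σwᵢ·d = 15, Σwᵢ·1 = 12, Σwᵢ·d·f = -232, Σwᵢ·f = -72.)
det = 91·12 − 15² = 867.
m = ((-232)·12 − 15·(-72))/867 = -568/289; c = (91·(-72) − 15·(-232))/867 = -1024/289.

m = -1.97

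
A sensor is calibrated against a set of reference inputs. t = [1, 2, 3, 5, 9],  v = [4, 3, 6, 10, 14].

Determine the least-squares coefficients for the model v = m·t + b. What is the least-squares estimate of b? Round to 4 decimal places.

Compute the Gram sums: Σt·t = 120, Σt = 20, Σ1 = 5.
And Σt·v = 204, Σv = 37.
Normal equations: [[120, 20]; [20, 5]]·[m, b]ᵀ = [204, 37]ᵀ.
Δ = 120·5 − 20² = 200.
m = (204·5 − 20·37)/200 = 7/5; b = (120·37 − 20·204)/200 = 9/5.

b = 1.8000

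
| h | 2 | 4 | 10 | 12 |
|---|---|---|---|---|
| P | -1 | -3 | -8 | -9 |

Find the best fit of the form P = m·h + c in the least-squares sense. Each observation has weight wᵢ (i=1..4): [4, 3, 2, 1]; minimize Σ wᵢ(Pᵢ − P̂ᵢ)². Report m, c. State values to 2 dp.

m = -0.83, c = 0.52

Sums needed: Σwᵢ·h·h = 408, Σwᵢ·h = 52, Σwᵢ·1 = 10.
And Σwᵢ·h·P = -312, Σwᵢ·P = -38.
XᵀWX·[m, c]ᵀ = XᵀWP becomes [[408, 52]; [52, 10]]·[m, c]ᵀ = [-312, -38]ᵀ.
det = 408·10 − 52² = 1376.
m = ((-312)·10 − 52·(-38))/1376 = -143/172; c = (408·(-38) − 52·(-312))/1376 = 45/86.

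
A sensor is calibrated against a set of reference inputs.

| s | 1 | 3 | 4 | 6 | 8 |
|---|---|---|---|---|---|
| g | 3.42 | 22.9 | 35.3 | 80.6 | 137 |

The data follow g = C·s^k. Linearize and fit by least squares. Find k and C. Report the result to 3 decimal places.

k = 1.768, C = 3.317

Linearized form: ln g = k·ln s + ln C. From the 5 transformed points,
Σln s = 6.3561, Σ(ln s)² = 10.6632, Σln g = 17.2341, Σln s·ln g = 26.4762.
Equations: 10.6632·k + 6.3561·ln C = 26.4762;  6.3561·k + 5·ln C = 17.2341.
Slope k = (n·Σln s·ln g − Σln s·Σln g)/(n·Σ(ln s)² − (Σln s)²) = (5·26.4762 − 6.3561·17.2341)/12.9161 = 1.76827; ln C = (Σln g − k·Σln s)/n = 1.19897, so C = exp(1.19897) = 3.31669.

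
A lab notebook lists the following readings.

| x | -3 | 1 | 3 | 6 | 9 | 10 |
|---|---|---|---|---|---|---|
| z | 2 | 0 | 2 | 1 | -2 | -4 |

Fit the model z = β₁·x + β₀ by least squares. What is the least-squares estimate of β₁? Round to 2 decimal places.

Entries of AᵀA: Σx·x = 236, Σx = 26, Σ1 = 6.
And Σx·z = -52, Σz = -1.
Determinant 236·6 − 26² = 740.
β₁ = ((-52)·6 − 26·(-1))/740 = -143/370; β₀ = (236·(-1) − 26·(-52))/740 = 279/185.

β₁ = -0.39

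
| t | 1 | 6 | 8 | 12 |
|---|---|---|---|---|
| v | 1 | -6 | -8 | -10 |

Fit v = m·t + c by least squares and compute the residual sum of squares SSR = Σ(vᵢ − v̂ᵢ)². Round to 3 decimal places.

Sums needed: Σt·t = 245, Σt = 27, Σ1 = 4.
For Mᵀv: Σt·v = -219, Σv = -23.
det = 245·4 − 27² = 251.
m = ((-219)·4 − 27·(-23))/251 = -255/251; c = (245·(-23) − 27·(-219))/251 = 278/251.
Residuals: 228/251, -254/251, -246/251, 272/251; SSR = 1000/251.

SSR = 3.984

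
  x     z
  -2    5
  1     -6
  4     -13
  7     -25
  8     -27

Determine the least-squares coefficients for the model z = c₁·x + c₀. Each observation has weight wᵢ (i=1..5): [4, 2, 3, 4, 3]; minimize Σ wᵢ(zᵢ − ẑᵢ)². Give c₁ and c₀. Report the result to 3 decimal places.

c₁ = -3.231, c₀ = -1.538

From the data, Σwᵢ·x·x = 454, Σwᵢ·x = 58, Σwᵢ·1 = 16.
For MᵀWz: Σwᵢ·x·z = -1556, Σwᵢ·z = -212.
det = 454·16 − 58² = 3900.
c₁ = ((-1556)·16 − 58·(-212))/3900 = -42/13; c₀ = (454·(-212) − 58·(-1556))/3900 = -20/13.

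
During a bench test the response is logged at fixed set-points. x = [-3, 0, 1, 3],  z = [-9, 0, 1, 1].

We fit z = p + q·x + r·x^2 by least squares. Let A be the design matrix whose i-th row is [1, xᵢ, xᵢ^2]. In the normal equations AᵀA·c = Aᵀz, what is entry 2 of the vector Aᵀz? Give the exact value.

Entry 2 ↔ basis x, so (Aᵀz)_{2} = Σᵢ (x)·zᵢ = (-3)·(-9) + (0)·(0) + (1)·(1) + (3)·(1) = 31.

31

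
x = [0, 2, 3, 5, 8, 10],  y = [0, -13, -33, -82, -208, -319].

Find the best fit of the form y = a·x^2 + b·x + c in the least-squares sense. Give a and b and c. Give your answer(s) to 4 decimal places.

a = -3.0564, b = -1.4464, c = 0.4830

Entries of MᵀM: Σx^2·x^2 = 14818, Σx^2·x = 1672, Σx^2 = 202, Σx·x = 202, Σx = 28, Σ1 = 6.
Right-hand side: Σx^2·y = -47611, Σx·y = -5389, Σy = -655.
Normal equations: [[14818, 1672, 202]; [1672, 202, 28]; [202, 28, 6]]·[a, b, c]ᵀ = [-47611, -5389, -655]ᵀ.
Solving the 3×3 system (Gaussian elimination) gives a = -15273/4997, b = -14455/9994, c = 4827/9994.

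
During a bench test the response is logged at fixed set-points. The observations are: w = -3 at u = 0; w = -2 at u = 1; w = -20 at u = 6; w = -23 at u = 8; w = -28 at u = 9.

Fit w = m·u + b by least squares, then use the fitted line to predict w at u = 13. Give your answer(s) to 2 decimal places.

The normal system XᵀX·[m, b]ᵀ = Xᵀw is [[182, 24]; [24, 5]]·[m, b]ᵀ = [-558, -76]ᵀ.
det = 182·5 − 24² = 334.
m = ((-558)·5 − 24·(-76))/334 = -483/167; b = (182·(-76) − 24·(-558))/334 = -220/167.
At u = 13: ŵ = (-483/167)·(13) + (-220/167)·(1) = -6499/167.

ŵ = -38.92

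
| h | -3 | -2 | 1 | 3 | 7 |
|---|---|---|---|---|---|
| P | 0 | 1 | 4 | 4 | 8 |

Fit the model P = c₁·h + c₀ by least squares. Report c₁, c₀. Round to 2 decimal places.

c₁ = 0.77, c₀ = 2.48

XᵀX·[c₁, c₀]ᵀ = XᵀP reads: 72·c₁ + 6·c₀ = 70;  6·c₁ + 5·c₀ = 17.
(Σh·h = 72, Σh = 6, Σ1 = 5, Σh·P = 70, ΣP = 17.)
Determinant 72·5 − 6² = 324.
c₁ = (70·5 − 6·17)/324 = 62/81; c₀ = (72·17 − 6·70)/324 = 67/27.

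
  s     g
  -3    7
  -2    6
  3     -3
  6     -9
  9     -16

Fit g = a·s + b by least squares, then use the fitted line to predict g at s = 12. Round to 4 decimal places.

ĝ = -20.9601

With design matrix A, AᵀA = [[139, 13]; [13, 5]] and Aᵀg = [-240, -15]ᵀ.
Determinant 139·5 − 13² = 526.
a = ((-240)·5 − 13·(-15))/526 = -1005/526; b = (139·(-15) − 13·(-240))/526 = 1035/526.
At s = 12: ĝ = (-1005/526)·(12) + (1035/526)·(1) = -11025/526.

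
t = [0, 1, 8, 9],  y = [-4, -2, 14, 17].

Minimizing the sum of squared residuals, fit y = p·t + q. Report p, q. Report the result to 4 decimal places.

From the data, Σt·t = 146, Σt = 18, Σ1 = 4.
Moment sums: Σt·y = 263, Σy = 25.
Eliminating q: 4·(row 1) − 18·(row 2) gives 260·p = 4·263 − 18·25 = 602, so p = 301/130.
Then q = (25 − 18·(301/130))/4 = -271/65.

p = 2.3154, q = -4.1692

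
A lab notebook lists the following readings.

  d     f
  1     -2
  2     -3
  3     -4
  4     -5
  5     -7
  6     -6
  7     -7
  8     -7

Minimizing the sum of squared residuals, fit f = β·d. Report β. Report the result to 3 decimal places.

From the data, Σd·d = 204.
And Σd·f = -216.
Hence β = -216 / 204 ≈ -1.05882.

β = -1.059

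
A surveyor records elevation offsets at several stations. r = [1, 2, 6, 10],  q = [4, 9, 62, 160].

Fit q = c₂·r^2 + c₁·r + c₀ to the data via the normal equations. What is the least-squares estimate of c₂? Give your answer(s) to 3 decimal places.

c₂ = 1.437

The normal system MᵀM·[c₂, c₁, c₀]ᵀ = Mᵀq is [[11313, 1225, 141]; [1225, 141, 19]; [141, 19, 4]]·[c₂, c₁, c₀]ᵀ = [18272, 1994, 235]ᵀ.
Row-reducing yields c₂ = 19533/13592, c₁ = 21373/13592, c₀ = 4235/6796.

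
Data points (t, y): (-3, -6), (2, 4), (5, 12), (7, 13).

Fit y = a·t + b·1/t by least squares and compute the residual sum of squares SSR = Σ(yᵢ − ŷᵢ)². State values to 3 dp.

Forming XᵀX = [[87, 4]; [4, 18589/44100]] and Xᵀy = [177, 289/35]ᵀ gives XᵀX·[a, b]ᵀ = Xᵀy.
Δ = 87·(18589/44100) − 4² = 303881/14700.
a = (177·(18589/44100) − 4·(289/35))/(303881/14700) = 611231/303881; b = (87·(289/35) − 4·177)/(303881/14700) = 152460/303881.
Residuals: 61227/303881, -83168/303881, 559925/303881, -349944/303881; SSR = 1469794/303881.

SSR = 4.837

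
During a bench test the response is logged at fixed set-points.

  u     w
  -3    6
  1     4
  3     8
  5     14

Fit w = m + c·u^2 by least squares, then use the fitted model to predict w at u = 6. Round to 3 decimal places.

Normal-equation sums: Σ1 = 4, Σu^2 = 44, Σu^2·u^2 = 788.
Moment sums: Σw = 32, Σu^2·w = 480.
AᵀA·[m, c]ᵀ = Aᵀw becomes [[4, 44]; [44, 788]]·[m, c]ᵀ = [32, 480]ᵀ.
Δ = 4·788 − 44² = 1216.
m = (32·788 − 44·480)/1216 = 64/19; c = (4·480 − 44·32)/1216 = 8/19.
At u = 6: ŵ = (64/19)·(1) + (8/19)·(36) = 352/19.

ŵ = 18.526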